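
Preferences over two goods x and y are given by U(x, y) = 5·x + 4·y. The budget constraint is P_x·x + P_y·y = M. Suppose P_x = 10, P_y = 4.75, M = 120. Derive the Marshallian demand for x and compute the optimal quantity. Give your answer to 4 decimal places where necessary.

x* = 0

Perfect substitutes: compare marginal utility per dollar. 5/P_x vs 4/P_y → 0.5 vs 0.8421.
y gives more utility per dollar, so spend all income on y: y* = M/P_y, x* = 0.
Numerically: x* = 0, y* = 25.2632.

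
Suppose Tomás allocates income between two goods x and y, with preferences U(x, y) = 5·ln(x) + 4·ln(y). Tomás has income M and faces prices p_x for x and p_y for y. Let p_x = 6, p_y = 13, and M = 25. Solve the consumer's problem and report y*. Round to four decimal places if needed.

MU_x/MU_y = (5·y)/(4·x); tangency sets this equal to p_x/p_y.
Rearranging, p_y·y = (4/5)·p_x·x. Substituting into the budget gives p_x·x·(1 + (4/5)) = M.
Demand: x*(p_x,p_y,M) = 5/9·M/p_x and y* = 4/9·M/p_y.
At p_x=6, p_y=13, M=25: y* = 4/9·25/13 = 0.8547.

y* = 0.8547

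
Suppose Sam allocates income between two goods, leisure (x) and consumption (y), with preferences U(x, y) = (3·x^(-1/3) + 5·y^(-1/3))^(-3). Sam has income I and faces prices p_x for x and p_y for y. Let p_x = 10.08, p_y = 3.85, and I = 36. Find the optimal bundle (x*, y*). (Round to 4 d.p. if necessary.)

x* = 1.6587, y* = 5.0079

MU_x ∝ 3·x^(-4/3), MU_y ∝ 5·y^(-4/3), so MRS = (3/5)·(y/x)^(4/3) = p_x/p_y.
Solve for the ratio: y/x = [(5/3)·p_x/p_y]^(0.75).
With the ratio pinned down, the budget gives x* = I/(p_x + p_y·(y/x)) and y* = (y/x)·x*.
Numerically y/x = 3.019162, so x* = 36/(10.08 + 3.85·3.019162) = 1.6587 and y* = 3.019162·1.6587 = 5.0079.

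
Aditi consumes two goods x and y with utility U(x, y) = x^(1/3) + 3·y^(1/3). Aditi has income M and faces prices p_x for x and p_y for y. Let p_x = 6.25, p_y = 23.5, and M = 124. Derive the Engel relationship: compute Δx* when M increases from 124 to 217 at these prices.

Δx* = 4.0438

MU_x ∝ x^(-2/3), MU_y ∝ 3·y^(-2/3), so MRS = (1/3)·(y/x)^(2/3) = p_x/p_y.
Solve for the ratio: y/x = [3·p_x/p_y]^(1.5).
With the ratio pinned down, the budget gives x* = M/(p_x + p_y·(y/x)) and y* = (y/x)·x*.
Numerically y/x = 0.712689, so x* = 124/(6.25 + 23.5·0.712689) = 5.3917.
At M' = 217: x* = 9.4355. Change: 9.4355 − 5.3917 = 4.0438.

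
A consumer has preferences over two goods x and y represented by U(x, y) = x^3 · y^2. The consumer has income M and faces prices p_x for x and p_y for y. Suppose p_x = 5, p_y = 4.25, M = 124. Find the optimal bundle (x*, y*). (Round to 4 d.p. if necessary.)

At p_x=5, p_y=4.25, M=124: x* = 0.6·124/5 = 14.88, y* = 11.6706.

x* = 14.88, y* = 11.6706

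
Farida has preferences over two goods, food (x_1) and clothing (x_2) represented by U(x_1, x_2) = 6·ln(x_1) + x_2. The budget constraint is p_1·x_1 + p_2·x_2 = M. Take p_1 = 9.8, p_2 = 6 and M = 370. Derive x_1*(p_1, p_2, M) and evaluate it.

x_1* = 3.6735

At the given prices: x_1* = 6·6/9.8 = 3.6735.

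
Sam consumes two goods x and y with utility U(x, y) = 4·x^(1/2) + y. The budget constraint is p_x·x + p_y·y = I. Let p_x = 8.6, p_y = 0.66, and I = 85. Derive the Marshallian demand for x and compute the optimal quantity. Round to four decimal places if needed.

Solve: √x = 2·p_y/p_x, so x*(p_x,p_y) = (2·p_y/p_x)², and y* = (I − p_x·x*)/p_y.
Plugging in: x* = (2·0.66/8.6)² = 0.0236.

x* = 0.0236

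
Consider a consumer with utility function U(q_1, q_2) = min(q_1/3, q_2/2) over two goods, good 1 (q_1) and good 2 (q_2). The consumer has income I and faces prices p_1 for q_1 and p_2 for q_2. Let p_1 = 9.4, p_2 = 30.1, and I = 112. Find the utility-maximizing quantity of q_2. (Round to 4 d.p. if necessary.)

With perfect complements, no substitution: consume in ratio q_1:q_2 = 3:2.
Budget: p_1·q_1 + p_2·(2/3)·q_1 = I, so (3·p_1 + 2·p_2)·q_1 = 3·I.
Demand: q_1*(p_1,p_2,I) = 3·I/(3·p_1 + 2·p_2), q_2* = 2·I/(3·p_1 + 2·p_2).
Here 3·9.4 + 2·30.1 = 88.4, giving q_2* = 2.5339.

q_2* = 2.5339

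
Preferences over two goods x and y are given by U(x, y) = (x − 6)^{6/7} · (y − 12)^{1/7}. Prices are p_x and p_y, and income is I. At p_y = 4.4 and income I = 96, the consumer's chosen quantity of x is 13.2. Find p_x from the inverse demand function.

p_x = 3

This is Cobb-Douglas in (x−6, y−12): tangency gives 6/7·p_y·(y−12) = 1/7·p_x·(x−6).
Substituting into the budget: x* = 6 + 6/7·(I − 6·p_x − 12·p_y)/p_x, and y* = 12 + 1/7·(…)/p_y.
Set x* = 13.2 in the demand function and solve for p_x: p_x = 3.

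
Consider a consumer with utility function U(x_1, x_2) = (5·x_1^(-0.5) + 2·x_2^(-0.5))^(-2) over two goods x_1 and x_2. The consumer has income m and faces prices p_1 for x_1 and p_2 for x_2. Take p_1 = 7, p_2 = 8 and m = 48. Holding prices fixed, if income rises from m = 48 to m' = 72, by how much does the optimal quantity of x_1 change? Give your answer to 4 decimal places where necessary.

From the CES first-order condition, (5/2)·(x_2/x_1)^(1.5) = p_1/p_2.
Solve for the ratio: x_2/x_1 = [(2/5)·p_1/p_2]^(2/3).
Substitute x_2 = (x_2/x_1)·x_1 into the budget: x_1* = m/(p_1 + p_2·(x_2/x_1)).
Numerically x_2/x_1 = 0.496644, so x_1* = 48/(7 + 8·0.496644) = 4.3743.
At m' = 72: x_1* = 6.5615. Change: 6.5615 − 4.3743 = 2.1872.

Δx_1* = 2.1872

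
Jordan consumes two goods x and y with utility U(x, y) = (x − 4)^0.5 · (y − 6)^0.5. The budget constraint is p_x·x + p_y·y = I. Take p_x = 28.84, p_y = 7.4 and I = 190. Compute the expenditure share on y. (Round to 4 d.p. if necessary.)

share on y = 0.3133

Substituting into the budget: x* = 4 + 0.5·(I − 4·p_x − 6·p_y)/p_x, and y* = 6 + 0.5·(…)/p_y.
Discretionary income = 190 − 4·28.84 − 6·7.4 = 30.24; x* = 4 + 0.5·30.24/28.84 = 4.5243; y* = 6 + 0.5·30.24/7.4 = 8.0432.
Expenditure on y: 7.4·8.0432 = 59.52; share = 0.3133.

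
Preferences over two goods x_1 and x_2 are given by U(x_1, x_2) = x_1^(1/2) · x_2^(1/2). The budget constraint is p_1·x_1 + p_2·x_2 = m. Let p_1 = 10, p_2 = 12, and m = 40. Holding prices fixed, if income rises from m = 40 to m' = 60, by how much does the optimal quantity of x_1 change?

Δx_1* = 1

MU_x_1/MU_x_2 = (0.5·x_2)/(0.5·x_1); tangency sets this equal to p_1/p_2.
So 0.5·p_2·x_2 = 0.5·p_1·x_1; combined with the budget, a share 0.5 of income goes to x_1.
Demand: x_1*(p_1,p_2,m) = 0.5·m/p_1 and x_2* = 0.5·m/p_2.
At p_1=10, p_2=12, m=40: x_1* = 0.5·40/10 = 2.
At m' = 60: x_1* = 3. Change: 3 − 2 = 1.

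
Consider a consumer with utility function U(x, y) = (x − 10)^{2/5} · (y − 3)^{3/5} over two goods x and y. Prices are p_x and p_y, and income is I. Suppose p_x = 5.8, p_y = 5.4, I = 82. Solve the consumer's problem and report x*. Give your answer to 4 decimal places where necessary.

MRS = (2/3)·(y−3)/(x−10). Tangency with p_x/p_y gives y−3 = (3/2)·(p_x/p_y)·(x−10).
Substituting into the budget: x* = 10 + 0.4·(I − 10·p_x − 3·p_y)/p_x, and y* = 3 + 0.6·(…)/p_y.
Discretionary income = 82 − 10·5.8 − 3·5.4 = 7.8; x* = 10 + 0.4·7.8/5.8 = 10.5379.

x* = 10.5379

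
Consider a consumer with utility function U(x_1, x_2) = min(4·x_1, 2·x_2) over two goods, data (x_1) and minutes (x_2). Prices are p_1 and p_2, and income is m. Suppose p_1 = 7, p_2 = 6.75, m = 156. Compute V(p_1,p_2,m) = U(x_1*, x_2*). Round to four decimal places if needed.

Leontief preferences: the optimum is at the kink where x_1/2 = x_2/4, i.e. x_2 = 2·x_1.
Budget: p_1·x_1 + p_2·2·x_1 = m, so (2·p_1 + 4·p_2)·x_1 = 2·m.
Demand: x_1*(p_1,p_2,m) = 2·m/(2·p_1 + 4·p_2), x_2* = 4·m/(2·p_1 + 4·p_2).
Here 2·7 + 4·6.75 = 41, giving x_1* = 7.6098 and x_2* = 15.2195.
Utility at the optimum: U(7.6098, 15.2195) = 30.439.

V = 30.439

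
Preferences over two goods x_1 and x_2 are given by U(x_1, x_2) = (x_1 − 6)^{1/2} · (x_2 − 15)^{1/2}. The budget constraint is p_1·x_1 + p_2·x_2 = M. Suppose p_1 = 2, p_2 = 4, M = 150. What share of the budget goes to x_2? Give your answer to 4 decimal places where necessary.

share on x_2 = 0.66

Substituting into the budget: x_1* = 6 + 0.5·(M − 6·p_1 − 15·p_2)/p_1, and x_2* = 15 + 0.5·(…)/p_2.
Discretionary income = 150 − 6·2 − 15·4 = 78; x_1* = 6 + 0.5·78/2 = 25.5; x_2* = 15 + 0.5·78/4 = 24.75.
Expenditure on x_2: 4·24.75 = 99; share = 0.66.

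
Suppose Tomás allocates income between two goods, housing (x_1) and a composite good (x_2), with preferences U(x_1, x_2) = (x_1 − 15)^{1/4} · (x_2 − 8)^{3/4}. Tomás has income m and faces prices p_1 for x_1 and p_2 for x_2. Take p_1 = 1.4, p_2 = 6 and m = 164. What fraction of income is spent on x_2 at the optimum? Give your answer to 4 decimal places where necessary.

share on x_2 = 0.7271

Substituting into the budget: x_1* = 15 + 0.25·(m − 15·p_1 − 8·p_2)/p_1, and x_2* = 8 + 0.75·(…)/p_2.
Discretionary income = 164 − 15·1.4 − 8·6 = 95; x_1* = 15 + 0.25·95/1.4 = 31.9643; x_2* = 8 + 0.75·95/6 = 19.875.
Expenditure on x_2: 6·19.875 = 119.25; share = 0.7271.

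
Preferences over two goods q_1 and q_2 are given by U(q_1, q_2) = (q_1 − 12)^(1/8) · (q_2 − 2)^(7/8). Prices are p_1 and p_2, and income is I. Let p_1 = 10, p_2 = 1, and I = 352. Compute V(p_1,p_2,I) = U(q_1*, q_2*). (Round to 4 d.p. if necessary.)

MRS = (1/7)·(q_2−2)/(q_1−12). Tangency with p_1/p_2 gives q_2−2 = 7·(p_1/p_2)·(q_1−12).
After buying the subsistence bundle (12, 2), a share 0.125 of the remaining income goes to q_1: q_1* = 12 + 0.125·(I − 12p_1 − 2p_2)/p_1.
Discretionary income = 352 − 12·10 − 2·1 = 230; q_1* = 12 + 0.125·230/10 = 14.875; q_2* = 2 + 0.875·230/1 = 203.25.
Utility at the optimum: U(14.875, 203.25) = 118.331.

V = 118.331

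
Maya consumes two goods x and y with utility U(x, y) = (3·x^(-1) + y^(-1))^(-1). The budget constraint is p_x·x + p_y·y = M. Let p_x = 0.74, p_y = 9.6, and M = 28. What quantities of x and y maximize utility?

x* = 12.287, y* = 1.9695

From the CES first-order condition, 3·(y/x)^(2) = p_x/p_y.
Solve for the ratio: y/x = [(1/3)·p_x/p_y]^(0.5).
Substitute y = (y/x)·x into the budget: x* = M/(p_x + p_y·(y/x)).
Numerically y/x = 0.160295, so x* = 28/(0.74 + 9.6·0.160295) = 12.287 and y* = 0.160295·12.287 = 1.9695.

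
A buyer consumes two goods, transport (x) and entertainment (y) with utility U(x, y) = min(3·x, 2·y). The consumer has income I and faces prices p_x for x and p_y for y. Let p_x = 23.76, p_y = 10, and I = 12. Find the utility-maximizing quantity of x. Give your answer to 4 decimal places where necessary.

x* = 0.3096

Demand: x*(p_x,p_y,I) = 2·I/(2·p_x + 3·p_y), y* = 3·I/(2·p_x + 3·p_y).
Here 2·23.76 + 3·10 = 77.52, giving x* = 0.3096.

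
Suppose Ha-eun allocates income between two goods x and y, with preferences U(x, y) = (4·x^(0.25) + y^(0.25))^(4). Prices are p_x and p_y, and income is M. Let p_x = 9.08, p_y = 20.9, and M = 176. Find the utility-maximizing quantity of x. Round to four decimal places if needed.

From the CES first-order condition, 4·(y/x)^(0.75) = p_x/p_y.
Solve for the ratio: y/x = [(1/4)·p_x/p_y]^(4/3).
Substitute y = (y/x)·x into the budget: x* = M/(p_x + p_y·(y/x)).
Numerically y/x = 0.051821, so x* = 176/(9.08 + 20.9·0.051821) = 17.3176.

x* = 17.3176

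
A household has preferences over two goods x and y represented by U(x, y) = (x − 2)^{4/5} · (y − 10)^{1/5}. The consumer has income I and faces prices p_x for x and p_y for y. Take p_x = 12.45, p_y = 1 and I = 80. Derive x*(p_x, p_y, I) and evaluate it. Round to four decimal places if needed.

This is Cobb-Douglas in (x−2, y−10): tangency gives 0.8·p_y·(y−10) = 0.2·p_x·(x−2).
Substituting into the budget: x* = 2 + 0.8·(I − 2·p_x − 10·p_y)/p_x, and y* = 10 + 0.2·(…)/p_y.
Discretionary income = 80 − 2·12.45 − 10·1 = 45.1; x* = 2 + 0.8·45.1/12.45 = 4.898.

x* = 4.898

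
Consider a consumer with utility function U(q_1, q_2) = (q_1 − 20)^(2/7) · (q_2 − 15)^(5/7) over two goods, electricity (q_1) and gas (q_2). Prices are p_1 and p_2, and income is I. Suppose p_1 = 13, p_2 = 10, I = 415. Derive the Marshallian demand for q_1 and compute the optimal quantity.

MRS = (2/5)·(q_2−15)/(q_1−20). Tangency with p_1/p_2 gives q_2−15 = (5/2)·(p_1/p_2)·(q_1−20).
After buying the subsistence bundle (20, 15), a share 2/7 of the remaining income goes to q_1: q_1* = 20 + 2/7·(I − 20p_1 − 15p_2)/p_1.
Discretionary income = 415 − 20·13 − 15·10 = 5; q_1* = 20 + 2/7·5/13 = 20.1099.

q_1* = 20.1099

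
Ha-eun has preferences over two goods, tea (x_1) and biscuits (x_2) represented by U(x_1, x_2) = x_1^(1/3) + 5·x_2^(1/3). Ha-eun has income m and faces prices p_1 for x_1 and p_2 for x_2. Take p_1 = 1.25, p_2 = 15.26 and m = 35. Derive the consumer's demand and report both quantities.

x_1* = 6.6669, x_2* = 1.7475

Substitute x_2 = (x_2/x_1)·x_1 into the budget: x_1* = m/(p_1 + p_2·(x_2/x_1)).
Numerically x_2/x_1 = 0.262113, so x_1* = 35/(1.25 + 15.26·0.262113) = 6.6669 and x_2* = 0.262113·6.6669 = 1.7475.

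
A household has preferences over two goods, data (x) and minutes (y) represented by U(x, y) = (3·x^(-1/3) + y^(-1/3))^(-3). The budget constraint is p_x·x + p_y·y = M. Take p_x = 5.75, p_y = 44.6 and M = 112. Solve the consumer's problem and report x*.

x* = 11.2454

MU_x ∝ 3·x^(-4/3), MU_y ∝ y^(-4/3), so MRS = 3·(y/x)^(4/3) = p_x/p_y.
Hence y/x = ((1/3)·p_x/p_y)^(1/(4/3)), i.e. raised to the 0.75 power.
Substitute y = (y/x)·x into the budget: x* = M/(p_x + p_y·(y/x)).
Numerically y/x = 0.094386, so x* = 112/(5.75 + 44.6·0.094386) = 11.2454.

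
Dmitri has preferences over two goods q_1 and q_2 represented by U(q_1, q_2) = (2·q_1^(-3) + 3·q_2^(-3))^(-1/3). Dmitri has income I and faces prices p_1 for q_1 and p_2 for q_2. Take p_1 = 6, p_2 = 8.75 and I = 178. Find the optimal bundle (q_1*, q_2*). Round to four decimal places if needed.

MRS = MU_q_1/MU_q_2 = (2/3)·(q_2/q_1)^(4). Set equal to p_1/p_2.
Hence q_2/q_1 = ((3/2)·p_1/p_2)^(1/(4)), i.e. raised to the 0.25 power.
With the ratio pinned down, the budget gives q_1* = I/(p_1 + p_2·(q_2/q_1)) and q_2* = (q_2/q_1)·q_1*.
Numerically q_2/q_1 = 1.007068, so q_1* = 178/(6 + 8.75·1.007068) = 12.0174 and q_2* = 1.007068·12.0174 = 12.1023.

q_1* = 12.0174, q_2* = 12.1023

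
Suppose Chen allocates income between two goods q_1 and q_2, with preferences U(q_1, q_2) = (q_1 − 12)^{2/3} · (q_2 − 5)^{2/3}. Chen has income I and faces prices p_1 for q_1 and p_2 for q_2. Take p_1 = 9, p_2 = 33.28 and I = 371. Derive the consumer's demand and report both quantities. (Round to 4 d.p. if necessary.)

Let q_1' = q_1−12, q_2' = q_2−5. MRS = q_2'/q_1' = p_1/p_2.
Substituting into the budget: q_1* = 12 + 0.5·(I − 12·p_1 − 5·p_2)/p_1, and q_2* = 5 + 0.5·(…)/p_2.
Discretionary income = 371 − 12·9 − 5·33.28 = 96.6; q_1* = 12 + 0.5·96.6/9 = 17.3667; q_2* = 5 + 0.5·96.6/33.28 = 6.4513.

q_1* = 17.3667, q_2* = 6.4513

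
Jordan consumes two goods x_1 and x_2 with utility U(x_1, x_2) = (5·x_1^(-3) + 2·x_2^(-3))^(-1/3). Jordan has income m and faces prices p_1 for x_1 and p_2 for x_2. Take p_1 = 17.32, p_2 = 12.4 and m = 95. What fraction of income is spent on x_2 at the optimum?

From the CES first-order condition, (5/2)·(x_2/x_1)^(4) = p_1/p_2.
Solve for the ratio: x_2/x_1 = [(2/5)·p_1/p_2]^(0.25).
Substitute x_2 = (x_2/x_1)·x_1 into the budget: x_1* = m/(p_1 + p_2·(x_2/x_1)).
Numerically x_2/x_1 = 0.864563, so x_1* = 95/(17.32 + 12.4·0.864563) = 3.3879 and x_2* = 0.864563·3.3879 = 2.9291.
Expenditure on x_2: 12.4·2.9291 = 36.3208; share = 0.3823.

share on x_2 = 0.3823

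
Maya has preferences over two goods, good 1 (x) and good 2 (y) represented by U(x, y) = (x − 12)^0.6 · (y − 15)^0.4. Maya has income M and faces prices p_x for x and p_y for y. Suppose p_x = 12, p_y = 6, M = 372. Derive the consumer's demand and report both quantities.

x* = 18.9, y* = 24.2

Let x' = x−12, y' = y−15. MRS = (3/2)·y'/x' = p_x/p_y.
After buying the subsistence bundle (12, 15), a share 0.6 of the remaining income goes to x: x* = 12 + 0.6·(M − 12p_x − 15p_y)/p_x.
Discretionary income = 372 − 12·12 − 15·6 = 138; x* = 12 + 0.6·138/12 = 18.9; y* = 15 + 0.4·138/6 = 24.2.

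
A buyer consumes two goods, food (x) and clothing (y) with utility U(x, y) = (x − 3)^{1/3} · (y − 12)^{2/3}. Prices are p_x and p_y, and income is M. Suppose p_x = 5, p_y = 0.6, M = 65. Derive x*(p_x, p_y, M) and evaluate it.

x* = 5.8533

Discretionary income = 65 − 3·5 − 12·0.6 = 42.8; x* = 3 + 1/3·42.8/5 = 5.8533.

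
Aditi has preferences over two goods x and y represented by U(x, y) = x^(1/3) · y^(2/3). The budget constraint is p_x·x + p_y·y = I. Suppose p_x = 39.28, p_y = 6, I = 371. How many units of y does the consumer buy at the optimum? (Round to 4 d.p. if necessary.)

y* = 41.2222

MU_x/MU_y = (1/3·y)/(2/3·x); tangency sets this equal to p_x/p_y.
So 1/3·p_y·y = 2/3·p_x·x; combined with the budget, a share 1/3 of income goes to x.
Demand: x*(p_x,p_y,I) = 1/3·I/p_x and y* = 2/3·I/p_y.
At p_x=39.28, p_y=6, I=371: y* = 2/3·371/6 = 41.2222.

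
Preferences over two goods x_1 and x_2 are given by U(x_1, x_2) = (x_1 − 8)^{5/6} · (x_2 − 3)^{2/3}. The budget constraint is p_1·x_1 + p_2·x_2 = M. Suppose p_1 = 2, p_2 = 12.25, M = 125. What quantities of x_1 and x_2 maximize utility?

MRS = (5/4)·(x_2−3)/(x_1−8). Tangency with p_1/p_2 gives x_2−3 = (4/5)·(p_1/p_2)·(x_1−8).
Substituting into the budget: x_1* = 8 + 5/9·(M − 8·p_1 − 3·p_2)/p_1, and x_2* = 3 + 4/9·(…)/p_2.
Discretionary income = 125 − 8·2 − 3·12.25 = 72.25; x_1* = 8 + 5/9·72.25/2 = 28.0694; x_2* = 3 + 4/9·72.25/12.25 = 5.6213.

x_1* = 28.0694, x_2* = 5.6213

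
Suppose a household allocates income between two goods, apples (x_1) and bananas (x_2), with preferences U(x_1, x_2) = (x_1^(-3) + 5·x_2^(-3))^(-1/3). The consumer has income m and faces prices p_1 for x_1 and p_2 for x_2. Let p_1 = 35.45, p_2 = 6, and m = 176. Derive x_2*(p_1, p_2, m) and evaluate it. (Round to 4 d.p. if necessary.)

With the ratio pinned down, the budget gives x_1* = m/(p_1 + p_2·(x_2/x_1)) and x_2* = (x_2/x_1)·x_1*.
Numerically x_2/x_1 = 2.331357, so x_1* = 176/(35.45 + 6·2.331357) = 3.56 and x_2* = 2.331357·3.56 = 8.2996.

x_2* = 8.2996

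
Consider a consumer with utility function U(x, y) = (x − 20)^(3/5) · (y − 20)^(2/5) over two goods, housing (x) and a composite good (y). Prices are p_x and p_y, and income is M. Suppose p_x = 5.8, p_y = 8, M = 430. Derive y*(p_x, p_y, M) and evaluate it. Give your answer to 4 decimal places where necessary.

MRS = (3/2)·(y−20)/(x−20). Tangency with p_x/p_y gives y−20 = (2/3)·(p_x/p_y)·(x−20).
Substituting into the budget: x* = 20 + 0.6·(M − 20·p_x − 20·p_y)/p_x, and y* = 20 + 0.4·(…)/p_y.
Discretionary income = 430 − 20·5.8 − 20·8 = 154; y* = 20 + 0.4·154/8 = 27.7.

y* = 27.7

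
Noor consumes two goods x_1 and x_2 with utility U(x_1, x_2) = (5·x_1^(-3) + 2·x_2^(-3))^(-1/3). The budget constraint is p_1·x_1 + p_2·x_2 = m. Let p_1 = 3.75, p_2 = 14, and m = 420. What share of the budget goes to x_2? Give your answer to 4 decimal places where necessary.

MRS = MU_x_1/MU_x_2 = (5/2)·(x_2/x_1)^(4). Set equal to p_1/p_2.
Hence x_2/x_1 = ((2/5)·p_1/p_2)^(1/(4)), i.e. raised to the 0.25 power.
With the ratio pinned down, the budget gives x_1* = m/(p_1 + p_2·(x_2/x_1)) and x_2* = (x_2/x_1)·x_1*.
Numerically x_2/x_1 = 0.572125, so x_1* = 420/(3.75 + 14·0.572125) = 35.7151 and x_2* = 0.572125·35.7151 = 20.4335.
Expenditure on x_2: 14·20.4335 = 286.0686; share = 0.6811.

share on x_2 = 0.6811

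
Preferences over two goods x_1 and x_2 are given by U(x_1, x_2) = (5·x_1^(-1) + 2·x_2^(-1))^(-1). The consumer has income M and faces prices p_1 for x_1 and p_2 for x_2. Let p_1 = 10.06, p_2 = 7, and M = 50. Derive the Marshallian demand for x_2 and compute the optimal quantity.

With the ratio pinned down, the budget gives x_1* = M/(p_1 + p_2·(x_2/x_1)) and x_2* = (x_2/x_1)·x_1*.
Numerically x_2/x_1 = 0.758193, so x_1* = 50/(10.06 + 7·0.758193) = 3.2537 and x_2* = 0.758193·3.2537 = 2.4669.

x_2* = 2.4669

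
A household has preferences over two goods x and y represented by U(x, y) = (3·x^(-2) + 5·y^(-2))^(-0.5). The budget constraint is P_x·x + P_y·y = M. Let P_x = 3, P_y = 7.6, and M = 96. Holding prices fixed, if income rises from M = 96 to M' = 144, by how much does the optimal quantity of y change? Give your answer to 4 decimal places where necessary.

MRS = MU_x/MU_y = (3/5)·(y/x)^(3). Set equal to P_x/P_y.
Solve for the ratio: y/x = [(5/3)·P_x/P_y]^(1/3).
With the ratio pinned down, the budget gives x* = M/(P_x + P_y·(y/x)) and y* = (y/x)·x*.
Numerically y/x = 0.869732, so x* = 96/(3 + 7.6·0.869732) = 9.9896 and y* = 0.869732·9.9896 = 8.6883.
At M' = 144: y* = 13.0325. Change: 13.0325 − 8.6883 = 4.3442.

Δy* = 4.3442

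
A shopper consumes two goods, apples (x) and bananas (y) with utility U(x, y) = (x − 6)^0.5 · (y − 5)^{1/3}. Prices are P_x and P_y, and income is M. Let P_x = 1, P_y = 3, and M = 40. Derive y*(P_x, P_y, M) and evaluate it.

After buying the subsistence bundle (6, 5), a share 0.6 of the remaining income goes to x: x* = 6 + 0.6·(M − 6P_x − 5P_y)/P_x.
Discretionary income = 40 − 6·1 − 5·3 = 19; y* = 5 + 0.4·19/3 = 7.5333.

y* = 7.5333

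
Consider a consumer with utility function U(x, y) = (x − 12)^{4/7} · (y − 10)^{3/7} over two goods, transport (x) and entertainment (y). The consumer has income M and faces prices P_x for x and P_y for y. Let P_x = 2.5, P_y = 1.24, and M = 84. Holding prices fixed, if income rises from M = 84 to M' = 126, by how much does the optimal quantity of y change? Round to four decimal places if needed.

Let x' = x−12, y' = y−10. MRS = (4/3)·y'/x' = P_x/P_y.
Substituting into the budget: x* = 12 + 4/7·(M − 12·P_x − 10·P_y)/P_x, and y* = 10 + 3/7·(…)/P_y.
Discretionary income = 84 − 12·2.5 − 10·1.24 = 41.6; y* = 10 + 3/7·41.6/1.24 = 24.3779.
At M' = 126: y* = 38.894. Change: 38.894 − 24.3779 = 14.5161.

Δy* = 14.5161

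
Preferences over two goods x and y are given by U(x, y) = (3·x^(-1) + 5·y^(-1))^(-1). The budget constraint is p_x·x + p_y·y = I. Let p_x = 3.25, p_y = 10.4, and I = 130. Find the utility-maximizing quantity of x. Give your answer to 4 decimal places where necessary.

x* = 12.0868

MU_x ∝ 3·x^(-2), MU_y ∝ 5·y^(-2), so MRS = (3/5)·(y/x)^(2) = p_x/p_y.
Hence y/x = ((5/3)·p_x/p_y)^(1/(2)), i.e. raised to the 0.5 power.
With the ratio pinned down, the budget gives x* = I/(p_x + p_y·(y/x)) and y* = (y/x)·x*.
Numerically y/x = 0.721688, so x* = 130/(3.25 + 10.4·0.721688) = 12.0868.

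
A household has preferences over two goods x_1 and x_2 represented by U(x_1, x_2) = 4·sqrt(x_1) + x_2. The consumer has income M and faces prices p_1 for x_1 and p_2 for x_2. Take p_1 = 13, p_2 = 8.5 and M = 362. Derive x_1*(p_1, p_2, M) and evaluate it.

x_1* = 1.7101

Thus x_1* = (2·p_2/p_1)² — independent of M — with the rest of income spent on x_2.
Plugging in: x_1* = (2·8.5/13)² = 1.7101.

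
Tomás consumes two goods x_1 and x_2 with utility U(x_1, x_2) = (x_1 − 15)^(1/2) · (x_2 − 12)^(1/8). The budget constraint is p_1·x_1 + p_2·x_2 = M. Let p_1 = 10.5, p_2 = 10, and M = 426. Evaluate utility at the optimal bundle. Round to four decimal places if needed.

V = 3.854

This is Cobb-Douglas in (x_1−15, x_2−12): tangency gives 0.5·p_2·(x_2−12) = 0.125·p_1·(x_1−15).
After buying the subsistence bundle (15, 12), a share 0.8 of the remaining income goes to x_1: x_1* = 15 + 0.8·(M − 15p_1 − 12p_2)/p_1.
Discretionary income = 426 − 15·10.5 − 12·10 = 148.5; x_1* = 15 + 0.8·148.5/10.5 = 26.3143; x_2* = 12 + 0.2·148.5/10 = 14.97.
Utility at the optimum: U(26.3143, 14.97) = 3.854.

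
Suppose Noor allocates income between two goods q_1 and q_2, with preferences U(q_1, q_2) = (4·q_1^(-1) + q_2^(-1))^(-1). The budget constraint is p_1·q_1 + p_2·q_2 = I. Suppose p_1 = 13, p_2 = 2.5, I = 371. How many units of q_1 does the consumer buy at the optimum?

q_1* = 23.4063

With the ratio pinned down, the budget gives q_1* = I/(p_1 + p_2·(q_2/q_1)) and q_2* = (q_2/q_1)·q_1*.
Numerically q_2/q_1 = 1.140175, so q_1* = 371/(13 + 2.5·1.140175) = 23.4063.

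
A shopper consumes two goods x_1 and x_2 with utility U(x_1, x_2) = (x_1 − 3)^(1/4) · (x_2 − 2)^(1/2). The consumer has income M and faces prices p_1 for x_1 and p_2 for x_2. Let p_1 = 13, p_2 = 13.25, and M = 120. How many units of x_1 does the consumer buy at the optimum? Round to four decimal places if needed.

x_1* = 4.3974

This is Cobb-Douglas in (x_1−3, x_2−2): tangency gives 0.25·p_2·(x_2−2) = 0.5·p_1·(x_1−3).
Substituting into the budget: x_1* = 3 + 1/3·(M − 3·p_1 − 2·p_2)/p_1, and x_2* = 2 + 2/3·(…)/p_2.
Discretionary income = 120 − 3·13 − 2·13.25 = 54.5; x_1* = 3 + 1/3·54.5/13 = 4.3974.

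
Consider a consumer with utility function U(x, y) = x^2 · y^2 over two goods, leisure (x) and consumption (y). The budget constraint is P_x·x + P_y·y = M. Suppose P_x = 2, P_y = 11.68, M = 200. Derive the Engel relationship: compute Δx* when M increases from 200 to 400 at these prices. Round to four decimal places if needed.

Tangency: MRS = y/x = P_x/P_y.
So 2·P_y·y = 2·P_x·x; combined with the budget, a share 0.5 of income goes to x.
Demand: x*(P_x,P_y,M) = 0.5·M/P_x and y* = 0.5·M/P_y.
At P_x=2, P_y=11.68, M=200: x* = 0.5·200/2 = 50.
At M' = 400: x* = 100. Change: 100 − 50 = 50.

Δx* = 50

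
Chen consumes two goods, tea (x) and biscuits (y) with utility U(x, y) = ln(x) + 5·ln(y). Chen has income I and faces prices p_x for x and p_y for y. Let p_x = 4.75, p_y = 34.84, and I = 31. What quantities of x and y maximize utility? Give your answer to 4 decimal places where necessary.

x* = 1.0877, y* = 0.7415

Demand: x*(p_x,p_y,I) = 1/6·I/p_x and y* = 5/6·I/p_y.
At p_x=4.75, p_y=34.84, I=31: x* = 1/6·31/4.75 = 1.0877, y* = 0.7415.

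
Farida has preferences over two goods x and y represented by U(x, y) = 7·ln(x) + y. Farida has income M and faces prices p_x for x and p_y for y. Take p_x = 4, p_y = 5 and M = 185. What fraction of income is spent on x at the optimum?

Set MRS = p_x/p_y: (7/x)/1 = p_x/p_y.
So x*(p_x,p_y) = 7·p_y/p_x, independent of income; and y* = (M − 7·p_y)/p_y.
At the given prices: x* = 7·5/4 = 8.75, and y* = 30.
Expenditure on x: 4·8.75 = 35; share = 0.1892.

share on x = 0.1892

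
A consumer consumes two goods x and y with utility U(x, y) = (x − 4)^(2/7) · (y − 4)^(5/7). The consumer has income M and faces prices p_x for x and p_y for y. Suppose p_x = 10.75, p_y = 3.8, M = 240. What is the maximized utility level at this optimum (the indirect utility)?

This is Cobb-Douglas in (x−4, y−4): tangency gives 2/7·p_y·(y−4) = 5/7·p_x·(x−4).
Substituting into the budget: x* = 4 + 2/7·(M − 4·p_x − 4·p_y)/p_x, and y* = 4 + 5/7·(…)/p_y.
Discretionary income = 240 − 4·10.75 − 4·3.8 = 181.8; x* = 4 + 2/7·181.8/10.75 = 8.8319; y* = 4 + 5/7·181.8/3.8 = 38.1729.
Utility at the optimum: U(8.8319, 38.1729) = 19.5411.

V = 19.5411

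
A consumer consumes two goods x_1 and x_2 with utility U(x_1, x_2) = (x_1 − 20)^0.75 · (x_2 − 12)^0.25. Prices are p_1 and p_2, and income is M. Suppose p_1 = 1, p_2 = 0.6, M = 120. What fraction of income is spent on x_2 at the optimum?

share on x_2 = 0.2533

Let x_1' = x_1−20, x_2' = x_2−12. MRS = 3·x_2'/x_1' = p_1/p_2.
Substituting into the budget: x_1* = 20 + 0.75·(M − 20·p_1 − 12·p_2)/p_1, and x_2* = 12 + 0.25·(…)/p_2.
Discretionary income = 120 − 20·1 − 12·0.6 = 92.8; x_1* = 20 + 0.75·92.8/1 = 89.6; x_2* = 12 + 0.25·92.8/0.6 = 50.6667.
Expenditure on x_2: 0.6·50.6667 = 30.4; share = 0.2533.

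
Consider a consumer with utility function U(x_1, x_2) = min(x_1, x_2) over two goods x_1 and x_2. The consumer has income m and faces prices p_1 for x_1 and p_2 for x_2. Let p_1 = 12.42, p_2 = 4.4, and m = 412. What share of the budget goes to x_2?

Demand: x_1*(p_1,p_2,m) = m/(p_1 + p_2), x_2* = m/(p_1 + p_2).
Here 12.42 + 4.4 = 16.82, giving x_1* = 24.4946 and x_2* = 24.4946.
Expenditure on x_2: 4.4·24.4946 = 107.7765; share = 0.2616.

share on x_2 = 0.2616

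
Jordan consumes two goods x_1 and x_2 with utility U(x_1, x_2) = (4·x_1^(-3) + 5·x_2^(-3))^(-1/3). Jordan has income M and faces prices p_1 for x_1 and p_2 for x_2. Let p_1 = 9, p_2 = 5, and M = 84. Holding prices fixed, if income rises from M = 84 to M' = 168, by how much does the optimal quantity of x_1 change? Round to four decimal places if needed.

Δx_1* = 5.5542

MRS = MU_x_1/MU_x_2 = (4/5)·(x_2/x_1)^(4). Set equal to p_1/p_2.
Solve for the ratio: x_2/x_1 = [(5/4)·p_1/p_2]^(0.25).
Substitute x_2 = (x_2/x_1)·x_1 into the budget: x_1* = M/(p_1 + p_2·(x_2/x_1)).
Numerically x_2/x_1 = 1.224745, so x_1* = 84/(9 + 5·1.224745) = 5.5542.
At M' = 168: x_1* = 11.1084. Change: 11.1084 − 5.5542 = 5.5542.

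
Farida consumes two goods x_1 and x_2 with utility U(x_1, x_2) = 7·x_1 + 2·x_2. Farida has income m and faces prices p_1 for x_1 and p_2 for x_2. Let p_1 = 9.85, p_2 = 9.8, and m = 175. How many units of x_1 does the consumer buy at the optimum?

Perfect substitutes: compare marginal utility per dollar. 7/p_1 vs 2/p_2 → 0.7107 vs 0.2041.
x_1 gives more utility per dollar, so spend all income on x_1: x_1* = m/p_1, x_2* = 0.
Numerically: x_1* = 17.7665, x_2* = 0.

x_1* = 17.7665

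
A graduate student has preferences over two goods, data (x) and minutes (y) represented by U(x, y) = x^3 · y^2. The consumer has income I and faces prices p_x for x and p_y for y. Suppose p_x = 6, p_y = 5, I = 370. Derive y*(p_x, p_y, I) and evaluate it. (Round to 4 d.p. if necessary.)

The MRS is (3/2)·y/x. Set MRS = p_x/p_y.
So 3·p_y·y = 2·p_x·x; combined with the budget, a share 0.6 of income goes to x.
Demand: x*(p_x,p_y,I) = 0.6·I/p_x and y* = 0.4·I/p_y.
At p_x=6, p_y=5, I=370: y* = 0.4·370/5 = 29.6.

y* = 29.6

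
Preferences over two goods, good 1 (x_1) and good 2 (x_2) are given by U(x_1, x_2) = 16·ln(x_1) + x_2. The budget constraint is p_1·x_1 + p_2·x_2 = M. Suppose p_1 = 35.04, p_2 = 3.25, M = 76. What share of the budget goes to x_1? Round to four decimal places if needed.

MU_x_1 = 16/x_1, MU_x_2 = 1. Tangency: 16/x_1 = p_1/p_2.
So x_1*(p_1,p_2) = 16·p_2/p_1, independent of income; and x_2* = (M − 16·p_2)/p_2.
At the given prices: x_1* = 16·3.25/35.04 = 1.484, and x_2* = 7.3846.
Expenditure on x_1: 35.04·1.484 = 52; share = 0.6842.

share on x_1 = 0.6842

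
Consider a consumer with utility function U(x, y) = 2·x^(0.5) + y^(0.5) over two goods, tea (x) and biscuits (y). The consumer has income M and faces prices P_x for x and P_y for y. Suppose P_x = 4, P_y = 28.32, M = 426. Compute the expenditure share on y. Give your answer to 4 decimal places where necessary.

share on y = 0.0341

From the CES first-order condition, 2·(y/x)^(0.5) = P_x/P_y.
Hence y/x = ((1/2)·P_x/P_y)^(1/(0.5)), i.e. raised to the 2 power.
Substitute y = (y/x)·x into the budget: x* = M/(P_x + P_y·(y/x)).
Numerically y/x = 0.004987, so x* = 426/(4 + 28.32·0.004987) = 102.8677 and y* = 0.004987·102.8677 = 0.513.
Expenditure on y: 28.32·0.513 = 14.5293; share = 0.0341.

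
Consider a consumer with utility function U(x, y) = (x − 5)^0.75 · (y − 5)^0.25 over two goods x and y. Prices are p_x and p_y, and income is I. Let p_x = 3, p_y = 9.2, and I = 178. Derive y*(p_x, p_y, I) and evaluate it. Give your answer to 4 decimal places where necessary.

This is Cobb-Douglas in (x−5, y−5): tangency gives 0.75·p_y·(y−5) = 0.25·p_x·(x−5).
After buying the subsistence bundle (5, 5), a share 0.75 of the remaining income goes to x: x* = 5 + 0.75·(I − 5p_x − 5p_y)/p_x.
Discretionary income = 178 − 5·3 − 5·9.2 = 117; y* = 5 + 0.25·117/9.2 = 8.1793.

y* = 8.1793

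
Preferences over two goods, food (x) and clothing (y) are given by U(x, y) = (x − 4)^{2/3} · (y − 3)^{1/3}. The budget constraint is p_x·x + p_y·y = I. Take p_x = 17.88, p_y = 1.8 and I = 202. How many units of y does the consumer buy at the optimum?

y* = 26.163

Discretionary income = 202 − 4·17.88 − 3·1.8 = 125.08; y* = 3 + 1/3·125.08/1.8 = 26.163.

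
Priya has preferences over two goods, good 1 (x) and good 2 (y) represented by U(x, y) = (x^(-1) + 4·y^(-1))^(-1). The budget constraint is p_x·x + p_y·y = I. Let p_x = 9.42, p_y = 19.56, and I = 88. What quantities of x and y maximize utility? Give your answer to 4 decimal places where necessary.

MRS = MU_x/MU_y = (1/4)·(y/x)^(2). Set equal to p_x/p_y.
Solve for the ratio: y/x = [4·p_x/p_y]^(0.5).
With the ratio pinned down, the budget gives x* = I/(p_x + p_y·(y/x)) and y* = (y/x)·x*.
Numerically y/x = 1.387941, so x* = 88/(9.42 + 19.56·1.387941) = 2.4065 and y* = 1.387941·2.4065 = 3.34.

x* = 2.4065, y* = 3.34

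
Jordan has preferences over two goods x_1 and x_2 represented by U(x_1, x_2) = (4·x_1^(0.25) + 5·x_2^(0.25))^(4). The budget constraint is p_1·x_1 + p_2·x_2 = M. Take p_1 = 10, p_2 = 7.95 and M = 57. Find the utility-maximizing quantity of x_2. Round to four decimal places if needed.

From the CES first-order condition, (4/5)·(x_2/x_1)^(0.75) = p_1/p_2.
Hence x_2/x_1 = ((5/4)·p_1/p_2)^(1/(0.75)), i.e. raised to the 4/3 power.
Substitute x_2 = (x_2/x_1)·x_1 into the budget: x_1* = M/(p_1 + p_2·(x_2/x_1)).
Numerically x_2/x_1 = 1.828341, so x_1* = 57/(10 + 7.95·1.828341) = 2.3232 and x_2* = 1.828341·2.3232 = 4.2476.

x_2* = 4.2476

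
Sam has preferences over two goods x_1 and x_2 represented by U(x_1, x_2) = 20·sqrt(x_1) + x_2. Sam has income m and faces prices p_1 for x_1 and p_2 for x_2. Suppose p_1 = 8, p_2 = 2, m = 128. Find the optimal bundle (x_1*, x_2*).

MU_x_1 = 10/√x_1, MU_x_2 = 1. Tangency: 10/√x_1 = p_1/p_2.
Solve: √x_1 = 10·p_2/p_1, so x_1*(p_1,p_2) = (10·p_2/p_1)², and x_2* = (m − p_1·x_1*)/p_2.
Plugging in: x_1* = (10·2/8)² = 6.25, x_2* = 39.

x_1* = 6.25, x_2* = 39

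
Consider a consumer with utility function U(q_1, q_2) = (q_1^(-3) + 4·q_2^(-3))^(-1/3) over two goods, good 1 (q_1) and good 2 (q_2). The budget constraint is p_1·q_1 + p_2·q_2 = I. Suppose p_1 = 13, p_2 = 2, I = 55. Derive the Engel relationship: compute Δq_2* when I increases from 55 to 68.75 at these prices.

Δq_2* = 1.7726

MU_q_1 ∝ q_1^(-4), MU_q_2 ∝ 4·q_2^(-4), so MRS = (1/4)·(q_2/q_1)^(4) = p_1/p_2.
Hence q_2/q_1 = (4·p_1/p_2)^(1/(4)), i.e. raised to the 0.25 power.
With the ratio pinned down, the budget gives q_1* = I/(p_1 + p_2·(q_2/q_1)) and q_2* = (q_2/q_1)·q_1*.
Numerically q_2/q_1 = 2.258101, so q_1* = 55/(13 + 2·2.258101) = 3.14 and q_2* = 2.258101·3.14 = 7.0903.
At I' = 68.75: q_2* = 8.8629. Change: 8.8629 − 7.0903 = 1.7726.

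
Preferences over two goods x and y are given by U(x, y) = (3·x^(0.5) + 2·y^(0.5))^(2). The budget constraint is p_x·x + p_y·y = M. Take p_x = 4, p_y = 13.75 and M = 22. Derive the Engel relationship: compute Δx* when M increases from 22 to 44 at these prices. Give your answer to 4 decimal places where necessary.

MU_x ∝ 3·x^(-0.5), MU_y ∝ 2·y^(-0.5), so MRS = (3/2)·(y/x)^(0.5) = p_x/p_y.
Hence y/x = ((2/3)·p_x/p_y)^(1/(0.5)), i.e. raised to the 2 power.
Substitute y = (y/x)·x into the budget: x* = M/(p_x + p_y·(y/x)).
Numerically y/x = 0.037612, so x* = 22/(4 + 13.75·0.037612) = 4.8703.
At M' = 44: x* = 9.7406. Change: 9.7406 − 4.8703 = 4.8703.

Δx* = 4.8703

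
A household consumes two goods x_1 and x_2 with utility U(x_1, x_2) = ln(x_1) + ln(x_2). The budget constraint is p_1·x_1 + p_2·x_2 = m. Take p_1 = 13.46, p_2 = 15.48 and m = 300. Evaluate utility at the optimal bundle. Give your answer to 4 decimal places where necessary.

V = 4.682

MU_x_1/MU_x_2 = (x_2)/(x_1); tangency sets this equal to p_1/p_2.
So p_2·x_2 = p_1·x_1; combined with the budget, a share 0.5 of income goes to x_1.
Demand: x_1*(p_1,p_2,m) = 0.5·m/p_1 and x_2* = 0.5·m/p_2.
At p_1=13.46, p_2=15.48, m=300: x_1* = 0.5·300/13.46 = 11.1441, x_2* = 9.6899.
Utility at the optimum: U(11.1441, 9.6899) = 4.682.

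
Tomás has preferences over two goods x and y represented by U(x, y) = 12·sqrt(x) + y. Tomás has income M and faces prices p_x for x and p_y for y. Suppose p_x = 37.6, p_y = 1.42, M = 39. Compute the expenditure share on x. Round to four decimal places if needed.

share on x = 0.0495

Utility is quasi-linear in y; the FOC for x is 6/√x = p_x/p_y.
Thus x* = (6·p_y/p_x)² — independent of M — with the rest of income spent on y.
Plugging in: x* = (6·1.42/37.6)² = 0.0513, y* = 26.1052.
Expenditure on x: 37.6·0.0513 = 1.9306; share = 0.0495.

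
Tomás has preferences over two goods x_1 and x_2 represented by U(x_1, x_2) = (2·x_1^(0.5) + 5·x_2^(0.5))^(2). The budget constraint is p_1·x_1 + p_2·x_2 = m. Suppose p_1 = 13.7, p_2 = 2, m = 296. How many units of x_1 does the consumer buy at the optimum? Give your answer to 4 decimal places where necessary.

x_1* = 0.4931

Substitute x_2 = (x_2/x_1)·x_1 into the budget: x_1* = m/(p_1 + p_2·(x_2/x_1)).
Numerically x_2/x_1 = 293.265625, so x_1* = 296/(13.7 + 2·293.265625) = 0.4931.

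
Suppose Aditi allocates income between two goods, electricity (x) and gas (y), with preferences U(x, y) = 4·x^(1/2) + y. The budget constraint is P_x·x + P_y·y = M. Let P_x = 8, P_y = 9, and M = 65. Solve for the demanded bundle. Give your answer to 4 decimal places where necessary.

Set MRS = P_x/P_y: 2·x^(−1/2) = P_x/P_y.
Thus x* = (2·P_y/P_x)² — independent of M — with the rest of income spent on y.
Plugging in: x* = (2·9/8)² = 5.0625, y* = 2.7222.

x* = 5.0625, y* = 2.7222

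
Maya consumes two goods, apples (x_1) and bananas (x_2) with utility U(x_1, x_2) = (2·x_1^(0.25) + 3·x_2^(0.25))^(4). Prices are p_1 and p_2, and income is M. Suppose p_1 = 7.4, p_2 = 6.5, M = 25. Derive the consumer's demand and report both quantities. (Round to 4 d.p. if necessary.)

x_1* = 1.2096, x_2* = 2.469

MU_x_1 ∝ 2·x_1^(-0.75), MU_x_2 ∝ 3·x_2^(-0.75), so MRS = (2/3)·(x_2/x_1)^(0.75) = p_1/p_2.
Solve for the ratio: x_2/x_1 = [(3/2)·p_1/p_2]^(4/3).
With the ratio pinned down, the budget gives x_1* = M/(p_1 + p_2·(x_2/x_1)) and x_2* = (x_2/x_1)·x_1*.
Numerically x_2/x_1 = 2.041172, so x_1* = 25/(7.4 + 6.5·2.041172) = 1.2096 and x_2* = 2.041172·1.2096 = 2.469.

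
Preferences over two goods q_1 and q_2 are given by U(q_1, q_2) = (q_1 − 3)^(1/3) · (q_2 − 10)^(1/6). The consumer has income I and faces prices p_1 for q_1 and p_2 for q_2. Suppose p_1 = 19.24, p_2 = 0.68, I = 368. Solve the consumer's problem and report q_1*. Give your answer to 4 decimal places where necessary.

q_1* = 13.5156

MRS = 2·(q_2−10)/(q_1−3). Tangency with p_1/p_2 gives q_2−10 = (1/2)·(p_1/p_2)·(q_1−3).
Substituting into the budget: q_1* = 3 + 2/3·(I − 3·p_1 − 10·p_2)/p_1, and q_2* = 10 + 1/3·(…)/p_2.
Discretionary income = 368 − 3·19.24 − 10·0.68 = 303.48; q_1* = 3 + 2/3·303.48/19.24 = 13.5156.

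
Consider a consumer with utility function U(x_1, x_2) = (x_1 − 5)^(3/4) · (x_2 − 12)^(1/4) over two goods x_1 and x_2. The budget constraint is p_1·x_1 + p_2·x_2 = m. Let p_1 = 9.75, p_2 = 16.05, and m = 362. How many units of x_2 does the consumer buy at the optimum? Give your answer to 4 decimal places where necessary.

x_2* = 13.8793

Let x_1' = x_1−5, x_2' = x_2−12. MRS = 3·x_2'/x_1' = p_1/p_2.
After buying the subsistence bundle (5, 12), a share 0.75 of the remaining income goes to x_1: x_1* = 5 + 0.75·(m − 5p_1 − 12p_2)/p_1.
Discretionary income = 362 − 5·9.75 − 12·16.05 = 120.65; x_2* = 12 + 0.25·120.65/16.05 = 13.8793.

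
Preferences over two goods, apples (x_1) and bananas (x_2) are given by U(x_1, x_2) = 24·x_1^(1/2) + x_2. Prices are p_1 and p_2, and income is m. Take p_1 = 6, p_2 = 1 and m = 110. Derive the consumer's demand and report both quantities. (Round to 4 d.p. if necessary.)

x_1* = 4, x_2* = 86

Set MRS = p_1/p_2: 12·x_1^(−1/2) = p_1/p_2.
Thus x_1* = (12·p_2/p_1)² — independent of m — with the rest of income spent on x_2.
Plugging in: x_1* = (12·1/6)² = 4, x_2* = 86.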